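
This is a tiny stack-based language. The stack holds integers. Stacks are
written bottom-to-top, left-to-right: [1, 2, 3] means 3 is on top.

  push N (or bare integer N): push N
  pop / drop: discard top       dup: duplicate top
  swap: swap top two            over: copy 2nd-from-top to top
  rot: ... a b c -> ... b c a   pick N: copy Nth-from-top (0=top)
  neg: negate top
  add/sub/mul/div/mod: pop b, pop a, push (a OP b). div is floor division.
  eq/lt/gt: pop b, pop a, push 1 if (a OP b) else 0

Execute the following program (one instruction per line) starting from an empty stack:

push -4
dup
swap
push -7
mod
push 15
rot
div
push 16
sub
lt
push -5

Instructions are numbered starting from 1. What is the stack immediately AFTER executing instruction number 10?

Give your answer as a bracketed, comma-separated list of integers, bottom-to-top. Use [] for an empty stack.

Step 1 ('push -4'): [-4]
Step 2 ('dup'): [-4, -4]
Step 3 ('swap'): [-4, -4]
Step 4 ('push -7'): [-4, -4, -7]
Step 5 ('mod'): [-4, -4]
Step 6 ('push 15'): [-4, -4, 15]
Step 7 ('rot'): [-4, 15, -4]
Step 8 ('div'): [-4, -4]
Step 9 ('push 16'): [-4, -4, 16]
Step 10 ('sub'): [-4, -20]

Answer: [-4, -20]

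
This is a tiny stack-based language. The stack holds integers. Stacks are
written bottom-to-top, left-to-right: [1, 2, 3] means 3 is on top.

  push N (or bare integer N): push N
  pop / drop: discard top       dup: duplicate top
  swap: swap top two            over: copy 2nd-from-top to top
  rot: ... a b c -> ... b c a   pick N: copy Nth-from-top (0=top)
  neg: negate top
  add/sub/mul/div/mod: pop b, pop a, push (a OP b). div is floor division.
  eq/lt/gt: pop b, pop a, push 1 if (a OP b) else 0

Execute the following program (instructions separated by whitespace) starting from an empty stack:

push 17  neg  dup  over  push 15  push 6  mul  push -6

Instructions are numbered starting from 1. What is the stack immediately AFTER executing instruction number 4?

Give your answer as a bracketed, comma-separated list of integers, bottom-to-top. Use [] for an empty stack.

Answer: [-17, -17, -17]

Derivation:
Step 1 ('push 17'): [17]
Step 2 ('neg'): [-17]
Step 3 ('dup'): [-17, -17]
Step 4 ('over'): [-17, -17, -17]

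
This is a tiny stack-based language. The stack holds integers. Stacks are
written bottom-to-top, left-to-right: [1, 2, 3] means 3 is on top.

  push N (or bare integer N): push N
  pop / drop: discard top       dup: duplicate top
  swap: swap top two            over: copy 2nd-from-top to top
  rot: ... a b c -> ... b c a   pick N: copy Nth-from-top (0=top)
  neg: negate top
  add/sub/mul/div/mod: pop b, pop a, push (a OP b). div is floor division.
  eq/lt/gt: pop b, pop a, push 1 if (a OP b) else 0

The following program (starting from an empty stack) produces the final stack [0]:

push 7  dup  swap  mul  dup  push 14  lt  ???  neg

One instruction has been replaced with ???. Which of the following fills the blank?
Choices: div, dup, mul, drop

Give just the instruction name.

Answer: mul

Derivation:
Stack before ???: [49, 0]
Stack after ???:  [0]
Checking each choice:
  div: division by zero
  dup: produces [49, 0, 0]
  mul: MATCH
  drop: produces [-49]


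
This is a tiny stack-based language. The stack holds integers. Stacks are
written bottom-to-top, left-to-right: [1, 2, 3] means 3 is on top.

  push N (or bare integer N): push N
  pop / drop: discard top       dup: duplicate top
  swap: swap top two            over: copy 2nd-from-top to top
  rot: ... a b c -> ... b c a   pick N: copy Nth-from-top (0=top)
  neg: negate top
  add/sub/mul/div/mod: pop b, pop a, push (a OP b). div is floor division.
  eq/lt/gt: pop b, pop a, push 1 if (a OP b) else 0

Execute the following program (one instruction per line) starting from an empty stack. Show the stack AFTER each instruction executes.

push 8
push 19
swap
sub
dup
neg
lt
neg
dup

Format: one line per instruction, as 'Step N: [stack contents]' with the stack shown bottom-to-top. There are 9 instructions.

Step 1: [8]
Step 2: [8, 19]
Step 3: [19, 8]
Step 4: [11]
Step 5: [11, 11]
Step 6: [11, -11]
Step 7: [0]
Step 8: [0]
Step 9: [0, 0]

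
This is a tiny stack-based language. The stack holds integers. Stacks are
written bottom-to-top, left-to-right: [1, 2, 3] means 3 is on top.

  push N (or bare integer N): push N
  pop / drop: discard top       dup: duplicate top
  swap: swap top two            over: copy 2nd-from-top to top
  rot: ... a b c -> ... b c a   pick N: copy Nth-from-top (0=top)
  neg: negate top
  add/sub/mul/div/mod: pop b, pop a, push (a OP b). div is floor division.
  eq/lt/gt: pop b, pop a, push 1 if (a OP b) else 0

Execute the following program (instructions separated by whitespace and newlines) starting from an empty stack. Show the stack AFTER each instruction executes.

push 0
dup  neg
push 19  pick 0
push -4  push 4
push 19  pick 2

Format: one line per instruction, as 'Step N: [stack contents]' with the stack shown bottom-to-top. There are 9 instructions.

Step 1: [0]
Step 2: [0, 0]
Step 3: [0, 0]
Step 4: [0, 0, 19]
Step 5: [0, 0, 19, 19]
Step 6: [0, 0, 19, 19, -4]
Step 7: [0, 0, 19, 19, -4, 4]
Step 8: [0, 0, 19, 19, -4, 4, 19]
Step 9: [0, 0, 19, 19, -4, 4, 19, -4]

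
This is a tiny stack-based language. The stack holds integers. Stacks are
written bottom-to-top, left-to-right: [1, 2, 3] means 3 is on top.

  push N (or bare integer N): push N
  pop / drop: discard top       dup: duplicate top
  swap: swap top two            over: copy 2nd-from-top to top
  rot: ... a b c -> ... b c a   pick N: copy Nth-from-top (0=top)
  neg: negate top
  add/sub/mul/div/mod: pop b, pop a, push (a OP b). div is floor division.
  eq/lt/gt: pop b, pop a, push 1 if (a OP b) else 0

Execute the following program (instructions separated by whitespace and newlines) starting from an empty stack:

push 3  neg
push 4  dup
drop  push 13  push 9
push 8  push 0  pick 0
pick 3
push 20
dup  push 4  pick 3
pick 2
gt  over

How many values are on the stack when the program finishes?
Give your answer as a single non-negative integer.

Answer: 13

Derivation:
After 'push 3': stack = [3] (depth 1)
After 'neg': stack = [-3] (depth 1)
After 'push 4': stack = [-3, 4] (depth 2)
After 'dup': stack = [-3, 4, 4] (depth 3)
After 'drop': stack = [-3, 4] (depth 2)
After 'push 13': stack = [-3, 4, 13] (depth 3)
After 'push 9': stack = [-3, 4, 13, 9] (depth 4)
After 'push 8': stack = [-3, 4, 13, 9, 8] (depth 5)
After 'push 0': stack = [-3, 4, 13, 9, 8, 0] (depth 6)
After 'pick 0': stack = [-3, 4, 13, 9, 8, 0, 0] (depth 7)
After 'pick 3': stack = [-3, 4, 13, 9, 8, 0, 0, 9] (depth 8)
After 'push 20': stack = [-3, 4, 13, 9, 8, 0, 0, 9, 20] (depth 9)
After 'dup': stack = [-3, 4, 13, 9, 8, 0, 0, 9, 20, 20] (depth 10)
After 'push 4': stack = [-3, 4, 13, 9, 8, 0, 0, 9, 20, 20, 4] (depth 11)
After 'pick 3': stack = [-3, 4, 13, 9, 8, 0, 0, 9, 20, 20, 4, 9] (depth 12)
After 'pick 2': stack = [-3, 4, 13, 9, 8, 0, 0, 9, 20, 20, 4, 9, 20] (depth 13)
After 'gt': stack = [-3, 4, 13, 9, 8, 0, 0, 9, 20, 20, 4, 0] (depth 12)
After 'over': stack = [-3, 4, 13, 9, 8, 0, 0, 9, 20, 20, 4, 0, 4] (depth 13)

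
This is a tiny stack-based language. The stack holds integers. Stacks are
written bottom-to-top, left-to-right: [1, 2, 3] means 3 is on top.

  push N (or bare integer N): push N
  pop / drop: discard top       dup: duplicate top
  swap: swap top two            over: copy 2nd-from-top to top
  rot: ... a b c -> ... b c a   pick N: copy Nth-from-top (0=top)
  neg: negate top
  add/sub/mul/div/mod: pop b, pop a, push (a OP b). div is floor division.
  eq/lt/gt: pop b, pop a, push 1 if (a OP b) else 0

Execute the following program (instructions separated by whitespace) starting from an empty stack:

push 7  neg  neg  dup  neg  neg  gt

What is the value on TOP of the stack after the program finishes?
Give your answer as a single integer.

Answer: 0

Derivation:
After 'push 7': [7]
After 'neg': [-7]
After 'neg': [7]
After 'dup': [7, 7]
After 'neg': [7, -7]
After 'neg': [7, 7]
After 'gt': [0]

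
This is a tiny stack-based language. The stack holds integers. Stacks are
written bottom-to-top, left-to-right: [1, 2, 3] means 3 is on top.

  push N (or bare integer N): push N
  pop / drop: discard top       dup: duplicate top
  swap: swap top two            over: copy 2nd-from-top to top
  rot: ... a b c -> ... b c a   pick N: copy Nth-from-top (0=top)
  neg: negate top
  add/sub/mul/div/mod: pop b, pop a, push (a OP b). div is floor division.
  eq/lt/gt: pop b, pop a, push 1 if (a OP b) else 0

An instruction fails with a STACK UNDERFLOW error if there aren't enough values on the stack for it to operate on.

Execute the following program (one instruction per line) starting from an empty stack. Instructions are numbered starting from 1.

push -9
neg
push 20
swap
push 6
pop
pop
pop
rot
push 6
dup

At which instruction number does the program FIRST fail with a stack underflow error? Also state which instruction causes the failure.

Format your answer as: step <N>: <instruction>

Step 1 ('push -9'): stack = [-9], depth = 1
Step 2 ('neg'): stack = [9], depth = 1
Step 3 ('push 20'): stack = [9, 20], depth = 2
Step 4 ('swap'): stack = [20, 9], depth = 2
Step 5 ('push 6'): stack = [20, 9, 6], depth = 3
Step 6 ('pop'): stack = [20, 9], depth = 2
Step 7 ('pop'): stack = [20], depth = 1
Step 8 ('pop'): stack = [], depth = 0
Step 9 ('rot'): needs 3 value(s) but depth is 0 — STACK UNDERFLOW

Answer: step 9: rot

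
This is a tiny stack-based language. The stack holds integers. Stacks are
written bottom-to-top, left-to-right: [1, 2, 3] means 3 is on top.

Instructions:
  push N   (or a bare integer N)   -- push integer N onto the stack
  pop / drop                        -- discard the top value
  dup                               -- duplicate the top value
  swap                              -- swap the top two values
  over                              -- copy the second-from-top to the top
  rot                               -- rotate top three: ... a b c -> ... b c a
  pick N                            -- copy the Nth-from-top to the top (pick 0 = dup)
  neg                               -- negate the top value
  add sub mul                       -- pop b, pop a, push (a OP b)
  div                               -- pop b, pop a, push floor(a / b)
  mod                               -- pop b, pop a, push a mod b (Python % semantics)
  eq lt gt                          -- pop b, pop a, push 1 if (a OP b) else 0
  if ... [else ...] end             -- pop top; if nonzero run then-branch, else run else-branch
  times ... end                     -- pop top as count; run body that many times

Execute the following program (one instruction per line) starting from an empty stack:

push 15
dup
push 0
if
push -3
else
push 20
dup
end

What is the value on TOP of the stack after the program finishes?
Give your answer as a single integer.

After 'push 15': [15]
After 'dup': [15, 15]
After 'push 0': [15, 15, 0]
After 'if': [15, 15]
After 'push 20': [15, 15, 20]
After 'dup': [15, 15, 20, 20]

Answer: 20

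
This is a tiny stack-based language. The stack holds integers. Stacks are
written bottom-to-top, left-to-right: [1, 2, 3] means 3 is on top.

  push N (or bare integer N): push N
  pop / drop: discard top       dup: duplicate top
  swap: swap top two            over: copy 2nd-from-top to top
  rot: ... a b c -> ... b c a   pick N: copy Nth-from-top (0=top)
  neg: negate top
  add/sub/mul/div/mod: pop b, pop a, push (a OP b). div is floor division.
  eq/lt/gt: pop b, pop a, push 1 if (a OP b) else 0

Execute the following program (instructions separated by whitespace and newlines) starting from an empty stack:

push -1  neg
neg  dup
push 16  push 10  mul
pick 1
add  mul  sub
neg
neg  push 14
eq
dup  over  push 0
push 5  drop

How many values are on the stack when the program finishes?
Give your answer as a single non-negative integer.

Answer: 4

Derivation:
After 'push -1': stack = [-1] (depth 1)
After 'neg': stack = [1] (depth 1)
After 'neg': stack = [-1] (depth 1)
After 'dup': stack = [-1, -1] (depth 2)
After 'push 16': stack = [-1, -1, 16] (depth 3)
After 'push 10': stack = [-1, -1, 16, 10] (depth 4)
After 'mul': stack = [-1, -1, 160] (depth 3)
After 'pick 1': stack = [-1, -1, 160, -1] (depth 4)
After 'add': stack = [-1, -1, 159] (depth 3)
After 'mul': stack = [-1, -159] (depth 2)
After 'sub': stack = [158] (depth 1)
After 'neg': stack = [-158] (depth 1)
After 'neg': stack = [158] (depth 1)
After 'push 14': stack = [158, 14] (depth 2)
After 'eq': stack = [0] (depth 1)
After 'dup': stack = [0, 0] (depth 2)
After 'over': stack = [0, 0, 0] (depth 3)
After 'push 0': stack = [0, 0, 0, 0] (depth 4)
After 'push 5': stack = [0, 0, 0, 0, 5] (depth 5)
After 'drop': stack = [0, 0, 0, 0] (depth 4)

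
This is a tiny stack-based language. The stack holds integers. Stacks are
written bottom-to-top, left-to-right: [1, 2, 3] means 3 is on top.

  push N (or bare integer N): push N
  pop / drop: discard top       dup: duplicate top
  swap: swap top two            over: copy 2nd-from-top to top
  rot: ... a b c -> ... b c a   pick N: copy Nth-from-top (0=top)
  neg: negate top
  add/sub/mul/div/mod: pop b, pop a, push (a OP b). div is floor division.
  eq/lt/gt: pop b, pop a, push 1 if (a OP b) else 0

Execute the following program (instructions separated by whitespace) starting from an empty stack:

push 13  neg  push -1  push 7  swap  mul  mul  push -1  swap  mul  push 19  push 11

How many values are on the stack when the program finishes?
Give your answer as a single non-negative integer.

After 'push 13': stack = [13] (depth 1)
After 'neg': stack = [-13] (depth 1)
After 'push -1': stack = [-13, -1] (depth 2)
After 'push 7': stack = [-13, -1, 7] (depth 3)
After 'swap': stack = [-13, 7, -1] (depth 3)
After 'mul': stack = [-13, -7] (depth 2)
After 'mul': stack = [91] (depth 1)
After 'push -1': stack = [91, -1] (depth 2)
After 'swap': stack = [-1, 91] (depth 2)
After 'mul': stack = [-91] (depth 1)
After 'push 19': stack = [-91, 19] (depth 2)
After 'push 11': stack = [-91, 19, 11] (depth 3)

Answer: 3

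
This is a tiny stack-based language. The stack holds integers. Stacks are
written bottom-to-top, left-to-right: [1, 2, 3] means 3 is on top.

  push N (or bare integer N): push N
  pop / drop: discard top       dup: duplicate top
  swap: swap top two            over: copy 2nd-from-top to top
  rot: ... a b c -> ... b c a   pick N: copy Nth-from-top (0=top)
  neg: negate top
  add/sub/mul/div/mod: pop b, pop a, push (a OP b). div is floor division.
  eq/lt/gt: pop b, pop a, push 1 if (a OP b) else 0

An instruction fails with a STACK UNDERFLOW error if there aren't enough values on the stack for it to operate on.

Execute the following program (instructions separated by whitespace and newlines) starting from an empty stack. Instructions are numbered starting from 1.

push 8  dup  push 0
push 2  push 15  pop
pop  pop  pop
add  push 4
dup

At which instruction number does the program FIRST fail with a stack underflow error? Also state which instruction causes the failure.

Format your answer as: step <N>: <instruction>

Answer: step 10: add

Derivation:
Step 1 ('push 8'): stack = [8], depth = 1
Step 2 ('dup'): stack = [8, 8], depth = 2
Step 3 ('push 0'): stack = [8, 8, 0], depth = 3
Step 4 ('push 2'): stack = [8, 8, 0, 2], depth = 4
Step 5 ('push 15'): stack = [8, 8, 0, 2, 15], depth = 5
Step 6 ('pop'): stack = [8, 8, 0, 2], depth = 4
Step 7 ('pop'): stack = [8, 8, 0], depth = 3
Step 8 ('pop'): stack = [8, 8], depth = 2
Step 9 ('pop'): stack = [8], depth = 1
Step 10 ('add'): needs 2 value(s) but depth is 1 — STACK UNDERFLOW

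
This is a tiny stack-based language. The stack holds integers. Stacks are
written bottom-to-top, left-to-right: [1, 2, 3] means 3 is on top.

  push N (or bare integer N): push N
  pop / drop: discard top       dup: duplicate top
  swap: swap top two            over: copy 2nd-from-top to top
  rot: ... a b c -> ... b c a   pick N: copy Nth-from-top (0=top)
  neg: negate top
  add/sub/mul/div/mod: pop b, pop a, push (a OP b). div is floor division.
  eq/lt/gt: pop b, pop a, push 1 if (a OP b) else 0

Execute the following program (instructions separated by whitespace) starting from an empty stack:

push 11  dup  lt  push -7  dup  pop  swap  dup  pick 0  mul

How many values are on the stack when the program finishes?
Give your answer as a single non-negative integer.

After 'push 11': stack = [11] (depth 1)
After 'dup': stack = [11, 11] (depth 2)
After 'lt': stack = [0] (depth 1)
After 'push -7': stack = [0, -7] (depth 2)
After 'dup': stack = [0, -7, -7] (depth 3)
After 'pop': stack = [0, -7] (depth 2)
After 'swap': stack = [-7, 0] (depth 2)
After 'dup': stack = [-7, 0, 0] (depth 3)
After 'pick 0': stack = [-7, 0, 0, 0] (depth 4)
After 'mul': stack = [-7, 0, 0] (depth 3)

Answer: 3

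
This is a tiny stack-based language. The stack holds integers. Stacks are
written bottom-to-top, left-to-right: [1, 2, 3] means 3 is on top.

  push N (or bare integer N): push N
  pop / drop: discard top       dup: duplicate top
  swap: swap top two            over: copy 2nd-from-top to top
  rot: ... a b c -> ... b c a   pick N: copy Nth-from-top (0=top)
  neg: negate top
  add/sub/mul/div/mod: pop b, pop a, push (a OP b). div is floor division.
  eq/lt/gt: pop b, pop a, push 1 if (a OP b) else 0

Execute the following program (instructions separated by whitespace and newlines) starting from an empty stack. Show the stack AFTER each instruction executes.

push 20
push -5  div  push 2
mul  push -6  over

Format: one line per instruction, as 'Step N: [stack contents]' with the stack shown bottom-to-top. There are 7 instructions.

Step 1: [20]
Step 2: [20, -5]
Step 3: [-4]
Step 4: [-4, 2]
Step 5: [-8]
Step 6: [-8, -6]
Step 7: [-8, -6, -8]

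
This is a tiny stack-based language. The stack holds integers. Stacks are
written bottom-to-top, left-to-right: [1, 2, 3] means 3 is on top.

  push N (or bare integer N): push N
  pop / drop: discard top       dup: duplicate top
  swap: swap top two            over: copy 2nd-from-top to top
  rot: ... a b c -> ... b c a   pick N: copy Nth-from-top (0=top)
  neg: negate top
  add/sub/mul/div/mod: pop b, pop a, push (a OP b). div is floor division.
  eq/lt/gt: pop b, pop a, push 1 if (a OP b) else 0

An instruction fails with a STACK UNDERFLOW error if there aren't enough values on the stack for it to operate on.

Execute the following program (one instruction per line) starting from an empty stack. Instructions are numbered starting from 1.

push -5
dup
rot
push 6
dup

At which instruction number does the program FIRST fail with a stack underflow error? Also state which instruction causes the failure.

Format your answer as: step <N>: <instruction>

Step 1 ('push -5'): stack = [-5], depth = 1
Step 2 ('dup'): stack = [-5, -5], depth = 2
Step 3 ('rot'): needs 3 value(s) but depth is 2 — STACK UNDERFLOW

Answer: step 3: rot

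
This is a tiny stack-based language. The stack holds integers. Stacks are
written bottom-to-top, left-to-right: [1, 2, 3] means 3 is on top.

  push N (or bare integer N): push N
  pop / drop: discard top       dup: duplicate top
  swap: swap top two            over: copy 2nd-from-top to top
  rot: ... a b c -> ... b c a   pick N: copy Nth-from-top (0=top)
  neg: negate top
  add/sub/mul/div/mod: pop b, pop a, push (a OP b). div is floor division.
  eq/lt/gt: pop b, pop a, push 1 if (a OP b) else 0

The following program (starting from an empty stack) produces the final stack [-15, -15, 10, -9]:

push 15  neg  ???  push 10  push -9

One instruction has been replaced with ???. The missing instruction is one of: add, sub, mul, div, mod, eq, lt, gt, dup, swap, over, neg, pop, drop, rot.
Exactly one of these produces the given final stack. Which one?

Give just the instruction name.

Answer: dup

Derivation:
Stack before ???: [-15]
Stack after ???:  [-15, -15]
The instruction that transforms [-15] -> [-15, -15] is: dup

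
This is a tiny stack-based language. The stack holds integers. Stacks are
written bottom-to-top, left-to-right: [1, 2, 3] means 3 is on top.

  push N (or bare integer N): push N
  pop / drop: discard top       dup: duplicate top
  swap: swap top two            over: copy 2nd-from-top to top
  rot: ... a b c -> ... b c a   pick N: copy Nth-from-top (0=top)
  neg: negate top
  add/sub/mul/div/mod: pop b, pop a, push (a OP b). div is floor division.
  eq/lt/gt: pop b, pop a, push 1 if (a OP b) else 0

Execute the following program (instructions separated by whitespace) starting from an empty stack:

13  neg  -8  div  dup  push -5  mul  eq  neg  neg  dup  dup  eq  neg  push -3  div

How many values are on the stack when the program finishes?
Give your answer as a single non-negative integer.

Answer: 2

Derivation:
After 'push 13': stack = [13] (depth 1)
After 'neg': stack = [-13] (depth 1)
After 'push -8': stack = [-13, -8] (depth 2)
After 'div': stack = [1] (depth 1)
After 'dup': stack = [1, 1] (depth 2)
After 'push -5': stack = [1, 1, -5] (depth 3)
After 'mul': stack = [1, -5] (depth 2)
After 'eq': stack = [0] (depth 1)
After 'neg': stack = [0] (depth 1)
After 'neg': stack = [0] (depth 1)
After 'dup': stack = [0, 0] (depth 2)
After 'dup': stack = [0, 0, 0] (depth 3)
After 'eq': stack = [0, 1] (depth 2)
After 'neg': stack = [0, -1] (depth 2)
After 'push -3': stack = [0, -1, -3] (depth 3)
After 'div': stack = [0, 0] (depth 2)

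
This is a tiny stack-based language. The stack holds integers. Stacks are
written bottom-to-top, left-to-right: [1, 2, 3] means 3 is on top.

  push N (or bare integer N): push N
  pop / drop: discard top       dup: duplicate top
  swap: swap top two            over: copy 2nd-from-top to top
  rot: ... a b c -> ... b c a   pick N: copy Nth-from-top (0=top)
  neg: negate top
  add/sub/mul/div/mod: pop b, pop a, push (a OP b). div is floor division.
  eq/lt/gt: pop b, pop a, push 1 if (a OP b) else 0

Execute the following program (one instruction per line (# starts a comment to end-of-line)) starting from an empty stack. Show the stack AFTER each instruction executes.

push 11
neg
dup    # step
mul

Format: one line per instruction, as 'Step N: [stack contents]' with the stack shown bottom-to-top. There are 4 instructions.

Step 1: [11]
Step 2: [-11]
Step 3: [-11, -11]
Step 4: [121]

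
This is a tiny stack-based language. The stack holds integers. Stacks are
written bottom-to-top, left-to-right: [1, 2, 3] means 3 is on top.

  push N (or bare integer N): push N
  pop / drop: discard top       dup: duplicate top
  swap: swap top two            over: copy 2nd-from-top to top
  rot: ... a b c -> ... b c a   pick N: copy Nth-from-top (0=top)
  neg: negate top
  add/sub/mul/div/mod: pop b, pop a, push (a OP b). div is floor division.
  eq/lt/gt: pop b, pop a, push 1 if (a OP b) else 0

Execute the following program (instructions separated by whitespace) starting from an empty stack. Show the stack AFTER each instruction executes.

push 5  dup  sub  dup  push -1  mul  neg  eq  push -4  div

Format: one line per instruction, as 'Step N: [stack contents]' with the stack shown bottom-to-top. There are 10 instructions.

Step 1: [5]
Step 2: [5, 5]
Step 3: [0]
Step 4: [0, 0]
Step 5: [0, 0, -1]
Step 6: [0, 0]
Step 7: [0, 0]
Step 8: [1]
Step 9: [1, -4]
Step 10: [-1]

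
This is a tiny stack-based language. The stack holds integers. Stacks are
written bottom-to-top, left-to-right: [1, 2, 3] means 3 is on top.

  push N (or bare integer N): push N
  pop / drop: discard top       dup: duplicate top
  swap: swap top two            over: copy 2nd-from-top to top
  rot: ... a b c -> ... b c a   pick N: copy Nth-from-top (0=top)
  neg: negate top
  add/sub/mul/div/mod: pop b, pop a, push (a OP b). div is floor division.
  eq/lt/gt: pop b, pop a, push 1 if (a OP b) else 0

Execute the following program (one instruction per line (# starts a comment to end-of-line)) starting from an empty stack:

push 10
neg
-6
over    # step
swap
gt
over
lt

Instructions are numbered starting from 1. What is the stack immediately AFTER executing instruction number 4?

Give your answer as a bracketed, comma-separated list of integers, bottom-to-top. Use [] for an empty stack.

Answer: [-10, -6, -10]

Derivation:
Step 1 ('push 10'): [10]
Step 2 ('neg'): [-10]
Step 3 ('-6'): [-10, -6]
Step 4 ('over'): [-10, -6, -10]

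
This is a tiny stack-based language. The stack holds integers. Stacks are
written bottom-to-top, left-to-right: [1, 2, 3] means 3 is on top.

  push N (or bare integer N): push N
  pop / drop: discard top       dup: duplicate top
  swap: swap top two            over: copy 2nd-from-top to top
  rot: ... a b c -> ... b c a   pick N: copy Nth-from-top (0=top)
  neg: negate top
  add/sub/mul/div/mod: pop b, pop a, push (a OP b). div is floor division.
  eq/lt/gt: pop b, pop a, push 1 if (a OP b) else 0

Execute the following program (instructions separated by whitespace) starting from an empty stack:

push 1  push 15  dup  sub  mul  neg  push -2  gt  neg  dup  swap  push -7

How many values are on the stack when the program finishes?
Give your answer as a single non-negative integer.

After 'push 1': stack = [1] (depth 1)
After 'push 15': stack = [1, 15] (depth 2)
After 'dup': stack = [1, 15, 15] (depth 3)
After 'sub': stack = [1, 0] (depth 2)
After 'mul': stack = [0] (depth 1)
After 'neg': stack = [0] (depth 1)
After 'push -2': stack = [0, -2] (depth 2)
After 'gt': stack = [1] (depth 1)
After 'neg': stack = [-1] (depth 1)
After 'dup': stack = [-1, -1] (depth 2)
After 'swap': stack = [-1, -1] (depth 2)
After 'push -7': stack = [-1, -1, -7] (depth 3)

Answer: 3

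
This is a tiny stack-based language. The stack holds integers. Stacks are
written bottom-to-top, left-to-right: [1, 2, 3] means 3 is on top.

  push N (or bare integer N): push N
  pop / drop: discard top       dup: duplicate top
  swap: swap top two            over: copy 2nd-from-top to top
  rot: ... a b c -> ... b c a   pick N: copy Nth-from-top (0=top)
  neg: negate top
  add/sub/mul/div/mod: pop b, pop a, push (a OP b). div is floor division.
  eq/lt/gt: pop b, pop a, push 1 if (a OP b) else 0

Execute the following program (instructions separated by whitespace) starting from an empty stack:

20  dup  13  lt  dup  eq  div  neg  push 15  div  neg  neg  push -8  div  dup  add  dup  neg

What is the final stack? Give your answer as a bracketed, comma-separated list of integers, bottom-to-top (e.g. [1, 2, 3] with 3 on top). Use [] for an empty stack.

After 'push 20': [20]
After 'dup': [20, 20]
After 'push 13': [20, 20, 13]
After 'lt': [20, 0]
After 'dup': [20, 0, 0]
After 'eq': [20, 1]
After 'div': [20]
After 'neg': [-20]
After 'push 15': [-20, 15]
After 'div': [-2]
After 'neg': [2]
After 'neg': [-2]
After 'push -8': [-2, -8]
After 'div': [0]
After 'dup': [0, 0]
After 'add': [0]
After 'dup': [0, 0]
After 'neg': [0, 0]

Answer: [0, 0]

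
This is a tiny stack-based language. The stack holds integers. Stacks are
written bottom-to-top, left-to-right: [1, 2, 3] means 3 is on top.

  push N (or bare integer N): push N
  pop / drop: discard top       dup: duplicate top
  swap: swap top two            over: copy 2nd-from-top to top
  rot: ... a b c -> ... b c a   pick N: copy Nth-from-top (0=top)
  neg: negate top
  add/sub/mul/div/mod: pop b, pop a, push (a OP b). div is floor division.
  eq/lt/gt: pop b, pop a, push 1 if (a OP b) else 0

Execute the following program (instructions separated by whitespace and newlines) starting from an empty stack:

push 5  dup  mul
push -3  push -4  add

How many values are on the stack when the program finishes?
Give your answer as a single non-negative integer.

After 'push 5': stack = [5] (depth 1)
After 'dup': stack = [5, 5] (depth 2)
After 'mul': stack = [25] (depth 1)
After 'push -3': stack = [25, -3] (depth 2)
After 'push -4': stack = [25, -3, -4] (depth 3)
After 'add': stack = [25, -7] (depth 2)

Answer: 2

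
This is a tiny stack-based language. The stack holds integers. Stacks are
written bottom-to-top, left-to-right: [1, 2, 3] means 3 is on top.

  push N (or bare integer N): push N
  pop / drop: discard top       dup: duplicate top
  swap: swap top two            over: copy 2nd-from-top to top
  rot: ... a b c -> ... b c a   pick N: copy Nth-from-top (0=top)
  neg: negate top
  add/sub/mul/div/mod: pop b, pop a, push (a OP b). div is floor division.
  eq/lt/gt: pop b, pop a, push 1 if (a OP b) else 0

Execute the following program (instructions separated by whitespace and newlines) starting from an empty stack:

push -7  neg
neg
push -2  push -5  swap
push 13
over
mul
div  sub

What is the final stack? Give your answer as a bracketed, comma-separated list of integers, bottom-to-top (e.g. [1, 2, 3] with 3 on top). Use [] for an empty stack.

After 'push -7': [-7]
After 'neg': [7]
After 'neg': [-7]
After 'push -2': [-7, -2]
After 'push -5': [-7, -2, -5]
After 'swap': [-7, -5, -2]
After 'push 13': [-7, -5, -2, 13]
After 'over': [-7, -5, -2, 13, -2]
After 'mul': [-7, -5, -2, -26]
After 'div': [-7, -5, 0]
After 'sub': [-7, -5]

Answer: [-7, -5]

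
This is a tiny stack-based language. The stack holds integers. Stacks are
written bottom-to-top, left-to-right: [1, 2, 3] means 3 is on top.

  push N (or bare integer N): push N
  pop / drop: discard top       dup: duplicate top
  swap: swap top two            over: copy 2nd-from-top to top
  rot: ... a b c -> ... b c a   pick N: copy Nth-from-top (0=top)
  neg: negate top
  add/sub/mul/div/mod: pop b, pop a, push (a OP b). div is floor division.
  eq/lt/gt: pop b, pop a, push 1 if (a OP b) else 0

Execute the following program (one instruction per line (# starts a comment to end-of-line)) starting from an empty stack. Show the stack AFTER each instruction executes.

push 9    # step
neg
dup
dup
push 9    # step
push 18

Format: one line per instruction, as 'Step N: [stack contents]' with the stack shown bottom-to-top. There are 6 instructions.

Step 1: [9]
Step 2: [-9]
Step 3: [-9, -9]
Step 4: [-9, -9, -9]
Step 5: [-9, -9, -9, 9]
Step 6: [-9, -9, -9, 9, 18]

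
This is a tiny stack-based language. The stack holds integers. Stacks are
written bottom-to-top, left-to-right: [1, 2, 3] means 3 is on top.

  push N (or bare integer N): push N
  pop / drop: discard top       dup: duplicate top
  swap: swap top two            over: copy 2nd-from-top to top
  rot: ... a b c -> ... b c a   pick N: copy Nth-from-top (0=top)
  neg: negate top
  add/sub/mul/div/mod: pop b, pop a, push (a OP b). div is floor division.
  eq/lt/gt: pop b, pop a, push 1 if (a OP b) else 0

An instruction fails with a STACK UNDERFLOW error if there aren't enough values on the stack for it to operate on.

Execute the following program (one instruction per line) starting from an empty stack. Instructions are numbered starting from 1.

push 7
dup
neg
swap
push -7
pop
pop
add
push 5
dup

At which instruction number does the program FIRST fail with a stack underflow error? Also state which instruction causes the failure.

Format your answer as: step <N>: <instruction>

Step 1 ('push 7'): stack = [7], depth = 1
Step 2 ('dup'): stack = [7, 7], depth = 2
Step 3 ('neg'): stack = [7, -7], depth = 2
Step 4 ('swap'): stack = [-7, 7], depth = 2
Step 5 ('push -7'): stack = [-7, 7, -7], depth = 3
Step 6 ('pop'): stack = [-7, 7], depth = 2
Step 7 ('pop'): stack = [-7], depth = 1
Step 8 ('add'): needs 2 value(s) but depth is 1 — STACK UNDERFLOW

Answer: step 8: add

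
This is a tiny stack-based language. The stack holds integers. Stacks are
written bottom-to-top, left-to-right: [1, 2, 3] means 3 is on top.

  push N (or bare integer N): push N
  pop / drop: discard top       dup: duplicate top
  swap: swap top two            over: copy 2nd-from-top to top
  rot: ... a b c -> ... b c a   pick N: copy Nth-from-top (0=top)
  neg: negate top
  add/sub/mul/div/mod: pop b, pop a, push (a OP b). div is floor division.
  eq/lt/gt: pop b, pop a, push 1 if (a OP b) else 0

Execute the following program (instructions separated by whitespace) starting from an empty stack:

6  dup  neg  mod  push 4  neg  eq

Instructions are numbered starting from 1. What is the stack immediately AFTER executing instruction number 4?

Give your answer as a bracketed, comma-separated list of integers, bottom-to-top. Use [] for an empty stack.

Answer: [0]

Derivation:
Step 1 ('6'): [6]
Step 2 ('dup'): [6, 6]
Step 3 ('neg'): [6, -6]
Step 4 ('mod'): [0]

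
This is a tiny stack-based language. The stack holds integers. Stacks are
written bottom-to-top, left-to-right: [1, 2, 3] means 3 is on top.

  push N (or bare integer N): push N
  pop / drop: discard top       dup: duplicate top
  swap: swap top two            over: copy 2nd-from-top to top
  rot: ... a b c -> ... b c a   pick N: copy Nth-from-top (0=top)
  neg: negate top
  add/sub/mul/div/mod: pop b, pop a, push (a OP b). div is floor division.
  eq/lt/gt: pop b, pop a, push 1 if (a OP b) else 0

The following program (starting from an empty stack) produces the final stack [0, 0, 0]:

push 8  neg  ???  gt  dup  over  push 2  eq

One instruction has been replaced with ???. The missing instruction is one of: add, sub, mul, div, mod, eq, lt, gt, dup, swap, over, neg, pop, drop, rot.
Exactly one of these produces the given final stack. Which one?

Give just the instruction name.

Answer: dup

Derivation:
Stack before ???: [-8]
Stack after ???:  [-8, -8]
The instruction that transforms [-8] -> [-8, -8] is: dup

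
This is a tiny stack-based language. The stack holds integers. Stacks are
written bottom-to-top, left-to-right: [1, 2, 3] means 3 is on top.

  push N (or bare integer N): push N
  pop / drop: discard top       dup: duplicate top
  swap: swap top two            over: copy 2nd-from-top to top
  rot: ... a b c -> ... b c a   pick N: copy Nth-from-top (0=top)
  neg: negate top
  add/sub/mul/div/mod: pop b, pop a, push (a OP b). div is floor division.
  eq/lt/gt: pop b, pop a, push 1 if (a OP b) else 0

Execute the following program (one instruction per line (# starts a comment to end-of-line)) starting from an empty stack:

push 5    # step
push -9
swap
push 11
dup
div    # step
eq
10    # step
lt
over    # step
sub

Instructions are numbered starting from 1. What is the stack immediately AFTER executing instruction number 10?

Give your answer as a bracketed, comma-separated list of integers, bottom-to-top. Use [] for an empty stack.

Step 1 ('push 5'): [5]
Step 2 ('push -9'): [5, -9]
Step 3 ('swap'): [-9, 5]
Step 4 ('push 11'): [-9, 5, 11]
Step 5 ('dup'): [-9, 5, 11, 11]
Step 6 ('div'): [-9, 5, 1]
Step 7 ('eq'): [-9, 0]
Step 8 ('10'): [-9, 0, 10]
Step 9 ('lt'): [-9, 1]
Step 10 ('over'): [-9, 1, -9]

Answer: [-9, 1, -9]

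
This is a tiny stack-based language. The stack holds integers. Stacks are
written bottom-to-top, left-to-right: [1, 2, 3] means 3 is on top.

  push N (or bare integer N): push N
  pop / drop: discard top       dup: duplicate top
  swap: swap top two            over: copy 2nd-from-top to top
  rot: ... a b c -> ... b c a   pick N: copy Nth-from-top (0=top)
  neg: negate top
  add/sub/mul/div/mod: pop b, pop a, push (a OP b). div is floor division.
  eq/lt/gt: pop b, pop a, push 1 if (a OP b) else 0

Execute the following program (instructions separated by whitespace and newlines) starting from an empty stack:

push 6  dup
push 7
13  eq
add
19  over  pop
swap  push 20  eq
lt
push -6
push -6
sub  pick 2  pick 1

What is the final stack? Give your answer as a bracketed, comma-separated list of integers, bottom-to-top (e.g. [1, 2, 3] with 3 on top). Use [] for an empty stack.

After 'push 6': [6]
After 'dup': [6, 6]
After 'push 7': [6, 6, 7]
After 'push 13': [6, 6, 7, 13]
After 'eq': [6, 6, 0]
After 'add': [6, 6]
After 'push 19': [6, 6, 19]
After 'over': [6, 6, 19, 6]
After 'pop': [6, 6, 19]
After 'swap': [6, 19, 6]
After 'push 20': [6, 19, 6, 20]
After 'eq': [6, 19, 0]
After 'lt': [6, 0]
After 'push -6': [6, 0, -6]
After 'push -6': [6, 0, -6, -6]
After 'sub': [6, 0, 0]
After 'pick 2': [6, 0, 0, 6]
After 'pick 1': [6, 0, 0, 6, 0]

Answer: [6, 0, 0, 6, 0]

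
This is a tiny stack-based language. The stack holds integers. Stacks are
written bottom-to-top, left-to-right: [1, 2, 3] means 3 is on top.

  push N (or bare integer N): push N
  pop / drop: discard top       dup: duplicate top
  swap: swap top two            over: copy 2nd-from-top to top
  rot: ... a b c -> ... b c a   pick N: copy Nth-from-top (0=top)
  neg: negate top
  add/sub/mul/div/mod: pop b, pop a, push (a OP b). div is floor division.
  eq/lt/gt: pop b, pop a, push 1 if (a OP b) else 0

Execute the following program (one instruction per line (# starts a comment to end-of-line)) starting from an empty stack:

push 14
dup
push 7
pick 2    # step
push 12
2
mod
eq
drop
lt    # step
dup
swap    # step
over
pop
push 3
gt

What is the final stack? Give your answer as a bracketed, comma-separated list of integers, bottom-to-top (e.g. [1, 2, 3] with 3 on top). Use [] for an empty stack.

Answer: [14, 0, 0]

Derivation:
After 'push 14': [14]
After 'dup': [14, 14]
After 'push 7': [14, 14, 7]
After 'pick 2': [14, 14, 7, 14]
After 'push 12': [14, 14, 7, 14, 12]
After 'push 2': [14, 14, 7, 14, 12, 2]
After 'mod': [14, 14, 7, 14, 0]
After 'eq': [14, 14, 7, 0]
After 'drop': [14, 14, 7]
After 'lt': [14, 0]
After 'dup': [14, 0, 0]
After 'swap': [14, 0, 0]
After 'over': [14, 0, 0, 0]
After 'pop': [14, 0, 0]
After 'push 3': [14, 0, 0, 3]
After 'gt': [14, 0, 0]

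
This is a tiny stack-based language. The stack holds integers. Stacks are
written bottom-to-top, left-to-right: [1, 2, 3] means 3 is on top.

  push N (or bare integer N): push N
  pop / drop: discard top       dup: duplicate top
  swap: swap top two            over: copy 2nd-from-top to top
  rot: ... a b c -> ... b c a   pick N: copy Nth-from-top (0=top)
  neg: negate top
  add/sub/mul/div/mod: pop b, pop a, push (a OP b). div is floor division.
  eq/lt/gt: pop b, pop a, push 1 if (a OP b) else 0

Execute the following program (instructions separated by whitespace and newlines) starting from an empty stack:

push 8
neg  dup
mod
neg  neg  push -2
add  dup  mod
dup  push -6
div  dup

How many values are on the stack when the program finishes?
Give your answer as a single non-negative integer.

Answer: 3

Derivation:
After 'push 8': stack = [8] (depth 1)
After 'neg': stack = [-8] (depth 1)
After 'dup': stack = [-8, -8] (depth 2)
After 'mod': stack = [0] (depth 1)
After 'neg': stack = [0] (depth 1)
After 'neg': stack = [0] (depth 1)
After 'push -2': stack = [0, -2] (depth 2)
After 'add': stack = [-2] (depth 1)
After 'dup': stack = [-2, -2] (depth 2)
After 'mod': stack = [0] (depth 1)
After 'dup': stack = [0, 0] (depth 2)
After 'push -6': stack = [0, 0, -6] (depth 3)
After 'div': stack = [0, 0] (depth 2)
After 'dup': stack = [0, 0, 0] (depth 3)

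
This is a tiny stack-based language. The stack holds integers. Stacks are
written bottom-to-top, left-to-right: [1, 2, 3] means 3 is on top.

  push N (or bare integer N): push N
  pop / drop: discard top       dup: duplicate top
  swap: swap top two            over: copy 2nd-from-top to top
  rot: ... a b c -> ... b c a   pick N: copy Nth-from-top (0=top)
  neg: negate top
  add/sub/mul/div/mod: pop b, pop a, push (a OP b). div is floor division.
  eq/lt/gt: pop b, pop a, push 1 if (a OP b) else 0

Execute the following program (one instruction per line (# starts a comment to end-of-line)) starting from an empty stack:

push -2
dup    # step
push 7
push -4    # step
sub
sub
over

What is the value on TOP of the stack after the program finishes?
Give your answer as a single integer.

Answer: -2

Derivation:
After 'push -2': [-2]
After 'dup': [-2, -2]
After 'push 7': [-2, -2, 7]
After 'push -4': [-2, -2, 7, -4]
After 'sub': [-2, -2, 11]
After 'sub': [-2, -13]
After 'over': [-2, -13, -2]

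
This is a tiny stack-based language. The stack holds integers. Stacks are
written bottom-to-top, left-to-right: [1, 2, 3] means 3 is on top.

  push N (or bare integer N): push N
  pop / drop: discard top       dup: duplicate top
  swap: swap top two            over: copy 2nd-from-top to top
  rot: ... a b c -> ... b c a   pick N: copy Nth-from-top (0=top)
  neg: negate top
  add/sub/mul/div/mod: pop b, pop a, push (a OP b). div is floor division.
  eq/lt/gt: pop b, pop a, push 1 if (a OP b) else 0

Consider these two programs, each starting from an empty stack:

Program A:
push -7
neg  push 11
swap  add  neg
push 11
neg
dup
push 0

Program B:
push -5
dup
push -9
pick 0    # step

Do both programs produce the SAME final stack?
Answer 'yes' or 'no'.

Answer: no

Derivation:
Program A trace:
  After 'push -7': [-7]
  After 'neg': [7]
  After 'push 11': [7, 11]
  After 'swap': [11, 7]
  After 'add': [18]
  After 'neg': [-18]
  After 'push 11': [-18, 11]
  After 'neg': [-18, -11]
  After 'dup': [-18, -11, -11]
  After 'push 0': [-18, -11, -11, 0]
Program A final stack: [-18, -11, -11, 0]

Program B trace:
  After 'push -5': [-5]
  After 'dup': [-5, -5]
  After 'push -9': [-5, -5, -9]
  After 'pick 0': [-5, -5, -9, -9]
Program B final stack: [-5, -5, -9, -9]
Same: no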